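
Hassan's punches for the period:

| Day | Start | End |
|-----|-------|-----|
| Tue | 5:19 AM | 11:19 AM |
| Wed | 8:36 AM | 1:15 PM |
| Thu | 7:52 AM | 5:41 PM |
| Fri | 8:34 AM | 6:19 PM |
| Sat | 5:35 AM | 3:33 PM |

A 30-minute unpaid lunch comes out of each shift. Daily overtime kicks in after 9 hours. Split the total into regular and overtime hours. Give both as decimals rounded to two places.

Tue: 5:19 AM–11:19 AM = 6 h 0 min; less 30 min break → 5 h 30 min
Wed: 8:36 AM–1:15 PM = 4 h 39 min; less 30 min break → 4 h 9 min
Thu: 7:52 AM–5:41 PM = 9 h 49 min; less 30 min break → 9 h 19 min
Fri: 8:34 AM–6:19 PM = 9 h 45 min; less 30 min break → 9 h 15 min
Sat: 5:35 AM–3:33 PM = 9 h 58 min; less 30 min break → 9 h 28 min
Tue reg 5 h 30 min / OT 0 h 0 min; Wed reg 4 h 9 min / OT 0 h 0 min; Thu reg 9 h 0 min / OT 0 h 19 min; Fri reg 9 h 0 min / OT 0 h 15 min; Sat reg 9 h 0 min / OT 0 h 28 min.
Totals: regular 36 h 39 min, overtime 1 h 2 min.

Regular 36.65 hours, overtime 1.03 hours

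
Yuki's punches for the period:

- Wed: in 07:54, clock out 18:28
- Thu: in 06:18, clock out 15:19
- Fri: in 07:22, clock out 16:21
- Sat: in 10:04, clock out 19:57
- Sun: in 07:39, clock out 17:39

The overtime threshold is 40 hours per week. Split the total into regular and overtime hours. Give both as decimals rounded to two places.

Wed: 07:54–18:28 = 10 h 34 min
Thu: 06:18–15:19 = 9 h 1 min
Fri: 07:22–16:21 = 8 h 59 min
Sat: 10:04–19:57 = 9 h 53 min
Sun: 07:39–17:39 = 10 h 0 min
Total worked: 48 h 27 min = 48.45 h.
Threshold 40 h → overtime 8 h 27 min, regular 40 h 0 min.

Regular 40.00 hours, overtime 8.45 hours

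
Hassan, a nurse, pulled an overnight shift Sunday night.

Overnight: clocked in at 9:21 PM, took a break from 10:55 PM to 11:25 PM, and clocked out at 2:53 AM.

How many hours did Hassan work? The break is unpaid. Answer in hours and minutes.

Overnight: 9:21 PM → midnight = 2 h 39 min; midnight → 2:53 AM = 2 h 53 min; span 5 h 32 min; less 30 min break → 5 h 2 min

5 h 2 min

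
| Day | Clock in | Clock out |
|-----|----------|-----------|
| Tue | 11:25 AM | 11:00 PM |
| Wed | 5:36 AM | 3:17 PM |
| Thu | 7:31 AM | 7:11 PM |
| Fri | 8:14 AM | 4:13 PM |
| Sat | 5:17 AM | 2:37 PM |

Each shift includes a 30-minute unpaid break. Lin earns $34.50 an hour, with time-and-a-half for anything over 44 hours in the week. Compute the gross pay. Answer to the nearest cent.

Tue: 11:25 AM–11:00 PM = 11 h 35 min; less 30 min break → 11 h 5 min
Wed: 5:36 AM–3:17 PM = 9 h 41 min; less 30 min break → 9 h 11 min
Thu: 7:31 AM–7:11 PM = 11 h 40 min; less 30 min break → 11 h 10 min
Fri: 8:14 AM–4:13 PM = 7 h 59 min; less 30 min break → 7 h 29 min
Sat: 5:17 AM–2:37 PM = 9 h 20 min; less 30 min break → 8 h 50 min
Total worked: 47 h 45 min = 2865 min.
Regular 44 h 0 min = 2640 min at $34.50/h; overtime 3 h 45 min = 225 min at $51.75/h.
Pay = (2640 × $34.50 + 225 × $51.75) ÷ 60 = $1712.06.

$1712.06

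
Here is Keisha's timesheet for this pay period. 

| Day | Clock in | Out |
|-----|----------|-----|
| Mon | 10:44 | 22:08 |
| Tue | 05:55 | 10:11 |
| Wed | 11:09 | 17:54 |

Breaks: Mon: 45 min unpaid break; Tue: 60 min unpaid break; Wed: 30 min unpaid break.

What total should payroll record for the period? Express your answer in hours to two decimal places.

20.17 hours

Mon: 10:44–22:08 = 11 h 24 min; less 45 min break → 10 h 39 min
Tue: 05:55–10:11 = 4 h 16 min; less 60 min break → 3 h 16 min
Wed: 11:09–17:54 = 6 h 45 min; less 30 min break → 6 h 15 min
Total: 10 h 39 min + 3 h 16 min + 6 h 15 min = 20 h 10 min.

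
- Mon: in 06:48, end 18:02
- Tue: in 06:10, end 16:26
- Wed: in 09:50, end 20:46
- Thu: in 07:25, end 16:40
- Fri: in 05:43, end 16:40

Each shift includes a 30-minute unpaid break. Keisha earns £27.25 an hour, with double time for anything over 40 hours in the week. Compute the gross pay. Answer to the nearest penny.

Mon: 06:48–18:02 = 11 h 14 min; less 30 min break → 10 h 44 min
Tue: 06:10–16:26 = 10 h 16 min; less 30 min break → 9 h 46 min
Wed: 09:50–20:46 = 10 h 56 min; less 30 min break → 10 h 26 min
Thu: 07:25–16:40 = 9 h 15 min; less 30 min break → 8 h 45 min
Fri: 05:43–16:40 = 10 h 57 min; less 30 min break → 10 h 27 min
Total worked: 50 h 8 min = 3008 min.
Regular 40 h 0 min = 2400 min at £27.25/h; overtime 10 h 8 min = 608 min at £54.50/h.
Pay = (2400 × £27.25 + 608 × £54.50) ÷ 60 = £1642.27.

£1642.27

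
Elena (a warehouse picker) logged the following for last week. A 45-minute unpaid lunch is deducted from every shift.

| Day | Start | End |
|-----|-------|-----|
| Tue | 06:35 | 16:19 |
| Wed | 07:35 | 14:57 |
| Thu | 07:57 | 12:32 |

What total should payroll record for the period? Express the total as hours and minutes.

Tue: 06:35–16:19 = 9 h 44 min; less 45 min break → 8 h 59 min
Wed: 07:35–14:57 = 7 h 22 min; less 45 min break → 6 h 37 min
Thu: 07:57–12:32 = 4 h 35 min; less 45 min break → 3 h 50 min
Total: 8 h 59 min + 6 h 37 min + 3 h 50 min = 19 h 26 min.

19 h 26 min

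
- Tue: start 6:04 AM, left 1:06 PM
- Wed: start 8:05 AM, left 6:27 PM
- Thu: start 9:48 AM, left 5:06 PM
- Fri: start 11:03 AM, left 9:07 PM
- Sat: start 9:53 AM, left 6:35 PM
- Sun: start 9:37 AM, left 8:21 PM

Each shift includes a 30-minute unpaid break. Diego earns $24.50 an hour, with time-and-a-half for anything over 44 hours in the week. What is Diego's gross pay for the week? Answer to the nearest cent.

Tue: 6:04 AM–1:06 PM = 7 h 2 min; less 30 min break → 6 h 32 min
Wed: 8:05 AM–6:27 PM = 10 h 22 min; less 30 min break → 9 h 52 min
Thu: 9:48 AM–5:06 PM = 7 h 18 min; less 30 min break → 6 h 48 min
Fri: 11:03 AM–9:07 PM = 10 h 4 min; less 30 min break → 9 h 34 min
Sat: 9:53 AM–6:35 PM = 8 h 42 min; less 30 min break → 8 h 12 min
Sun: 9:37 AM–8:21 PM = 10 h 44 min; less 30 min break → 10 h 14 min
Total worked: 51 h 12 min = 3072 min.
Regular 44 h 0 min = 2640 min at $24.50/h; overtime 7 h 12 min = 432 min at $36.75/h.
Pay = (2640 × $24.50 + 432 × $36.75) ÷ 60 = $1342.60.

$1342.60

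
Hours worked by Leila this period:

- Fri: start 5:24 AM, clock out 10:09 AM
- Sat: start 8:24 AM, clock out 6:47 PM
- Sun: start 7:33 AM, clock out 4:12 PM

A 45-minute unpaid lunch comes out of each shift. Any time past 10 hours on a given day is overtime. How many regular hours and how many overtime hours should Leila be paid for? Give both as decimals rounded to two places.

Regular 21.53 hours, overtime 0.00 hours

Fri: 5:24 AM–10:09 AM = 4 h 45 min; less 45 min break → 4 h 0 min
Sat: 8:24 AM–6:47 PM = 10 h 23 min; less 45 min break → 9 h 38 min
Sun: 7:33 AM–4:12 PM = 8 h 39 min; less 45 min break → 7 h 54 min
Fri reg 4 h 0 min / OT 0 h 0 min; Sat reg 9 h 38 min / OT 0 h 0 min; Sun reg 7 h 54 min / OT 0 h 0 min.
Totals: regular 21 h 32 min, overtime 0 h 0 min.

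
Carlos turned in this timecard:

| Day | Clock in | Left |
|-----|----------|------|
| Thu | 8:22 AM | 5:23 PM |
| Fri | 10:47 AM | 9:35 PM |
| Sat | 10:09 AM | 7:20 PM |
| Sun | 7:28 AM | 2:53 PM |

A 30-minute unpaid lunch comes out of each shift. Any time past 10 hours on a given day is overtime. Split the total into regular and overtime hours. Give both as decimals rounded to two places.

Regular 34.12 hours, overtime 0.30 hours

Thu: 8:22 AM–5:23 PM = 9 h 1 min; less 30 min break → 8 h 31 min
Fri: 10:47 AM–9:35 PM = 10 h 48 min; less 30 min break → 10 h 18 min
Sat: 10:09 AM–7:20 PM = 9 h 11 min; less 30 min break → 8 h 41 min
Sun: 7:28 AM–2:53 PM = 7 h 25 min; less 30 min break → 6 h 55 min
Thu reg 8 h 31 min / OT 0 h 0 min; Fri reg 10 h 0 min / OT 0 h 18 min; Sat reg 8 h 41 min / OT 0 h 0 min; Sun reg 6 h 55 min / OT 0 h 0 min.
Totals: regular 34 h 7 min, overtime 0 h 18 min.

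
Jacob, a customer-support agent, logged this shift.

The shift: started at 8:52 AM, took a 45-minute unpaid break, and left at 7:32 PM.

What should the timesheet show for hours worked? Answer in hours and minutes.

9 h 55 min

The shift: 8:52 AM–7:32 PM = 10 h 40 min; less 45 min break → 9 h 55 min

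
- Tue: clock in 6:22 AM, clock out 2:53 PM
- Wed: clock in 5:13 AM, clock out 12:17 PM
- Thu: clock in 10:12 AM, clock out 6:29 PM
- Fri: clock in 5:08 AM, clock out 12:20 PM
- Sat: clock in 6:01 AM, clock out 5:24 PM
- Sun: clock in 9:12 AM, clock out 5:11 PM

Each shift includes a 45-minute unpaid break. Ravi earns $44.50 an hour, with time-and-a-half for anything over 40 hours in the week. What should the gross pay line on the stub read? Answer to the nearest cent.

$2176.05

Tue: 6:22 AM–2:53 PM = 8 h 31 min; less 45 min break → 7 h 46 min
Wed: 5:13 AM–12:17 PM = 7 h 4 min; less 45 min break → 6 h 19 min
Thu: 10:12 AM–6:29 PM = 8 h 17 min; less 45 min break → 7 h 32 min
Fri: 5:08 AM–12:20 PM = 7 h 12 min; less 45 min break → 6 h 27 min
Sat: 6:01 AM–5:24 PM = 11 h 23 min; less 45 min break → 10 h 38 min
Sun: 9:12 AM–5:11 PM = 7 h 59 min; less 45 min break → 7 h 14 min
Total worked: 45 h 56 min = 2756 min.
Regular 40 h 0 min = 2400 min at $44.50/h; overtime 5 h 56 min = 356 min at $66.75/h.
Pay = (2400 × $44.50 + 356 × $66.75) ÷ 60 = $2176.05.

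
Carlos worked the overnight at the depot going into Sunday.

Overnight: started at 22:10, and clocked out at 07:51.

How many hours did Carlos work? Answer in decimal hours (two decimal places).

Overnight: 22:10 → midnight = 1 h 50 min; midnight → 07:51 = 7 h 51 min; span 9 h 41 min

9.68 hours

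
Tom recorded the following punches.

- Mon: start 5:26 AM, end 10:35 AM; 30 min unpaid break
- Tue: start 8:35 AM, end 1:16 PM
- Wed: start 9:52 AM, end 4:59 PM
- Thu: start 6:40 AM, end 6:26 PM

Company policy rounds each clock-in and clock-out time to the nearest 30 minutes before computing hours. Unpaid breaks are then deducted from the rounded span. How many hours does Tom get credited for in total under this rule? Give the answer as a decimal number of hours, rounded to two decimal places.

Mon: in 5:26 AM→5:30 AM, out 10:35 AM→10:30 AM; 5 h 0 min − 30 min = 4 h 30 min
Tue: in 8:35 AM→8:30 AM, out 1:16 PM→1:30 PM; 5 h 0 min
Wed: in 9:52 AM→10:00 AM, out 4:59 PM→5:00 PM; 7 h 0 min
Thu: in 6:40 AM→6:30 AM, out 6:26 PM→6:30 PM; 12 h 0 min
Total credited: 28 h 30 min.

28.50 hours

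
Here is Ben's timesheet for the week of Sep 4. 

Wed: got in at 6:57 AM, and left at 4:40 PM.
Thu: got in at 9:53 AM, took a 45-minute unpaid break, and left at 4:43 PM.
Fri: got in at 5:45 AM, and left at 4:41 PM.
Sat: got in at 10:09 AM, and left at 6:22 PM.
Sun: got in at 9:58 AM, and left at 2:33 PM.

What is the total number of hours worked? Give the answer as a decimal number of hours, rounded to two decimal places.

Wed: 6:57 AM–4:40 PM = 9 h 43 min
Thu: 9:53 AM–4:43 PM = 6 h 50 min; less 45 min break → 6 h 5 min
Fri: 5:45 AM–4:41 PM = 10 h 56 min
Sat: 10:09 AM–6:22 PM = 8 h 13 min
Sun: 9:58 AM–2:33 PM = 4 h 35 min
Total: 9 h 43 min + 6 h 5 min + 10 h 56 min + 8 h 13 min + 4 h 35 min = 39 h 32 min.

39.53 hours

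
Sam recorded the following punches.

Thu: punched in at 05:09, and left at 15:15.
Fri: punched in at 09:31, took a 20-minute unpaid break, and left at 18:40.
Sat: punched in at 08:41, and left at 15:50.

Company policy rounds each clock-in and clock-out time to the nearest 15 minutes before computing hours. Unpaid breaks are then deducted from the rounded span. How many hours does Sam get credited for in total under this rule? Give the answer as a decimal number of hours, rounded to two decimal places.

25.92 hours

Thu: in 05:09→05:15, out 15:15→15:15; 10 h 0 min
Fri: in 09:31→09:30, out 18:40→18:45; 9 h 15 min − 20 min = 8 h 55 min
Sat: in 08:41→08:45, out 15:50→15:45; 7 h 0 min
Total credited: 25 h 55 min.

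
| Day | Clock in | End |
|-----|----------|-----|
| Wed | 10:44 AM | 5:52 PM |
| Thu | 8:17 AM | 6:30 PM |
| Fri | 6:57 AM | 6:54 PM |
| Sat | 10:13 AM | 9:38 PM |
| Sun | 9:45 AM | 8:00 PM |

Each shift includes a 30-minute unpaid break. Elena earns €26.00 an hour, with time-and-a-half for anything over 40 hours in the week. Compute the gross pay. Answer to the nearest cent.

Wed: 10:44 AM–5:52 PM = 7 h 8 min; less 30 min break → 6 h 38 min
Thu: 8:17 AM–6:30 PM = 10 h 13 min; less 30 min break → 9 h 43 min
Fri: 6:57 AM–6:54 PM = 11 h 57 min; less 30 min break → 11 h 27 min
Sat: 10:13 AM–9:38 PM = 11 h 25 min; less 30 min break → 10 h 55 min
Sun: 9:45 AM–8:00 PM = 10 h 15 min; less 30 min break → 9 h 45 min
Total worked: 48 h 28 min = 2908 min.
Regular 40 h 0 min = 2400 min at €26.00/h; overtime 8 h 28 min = 508 min at €39.00/h.
Pay = (2400 × €26.00 + 508 × €39.00) ÷ 60 = €1370.20.

€1370.20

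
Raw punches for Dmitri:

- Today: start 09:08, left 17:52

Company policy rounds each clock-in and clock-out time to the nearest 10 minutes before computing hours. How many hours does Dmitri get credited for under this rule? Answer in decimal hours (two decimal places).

Today: in 09:08→09:10, out 17:52→17:50; 8 h 40 min

8.67 hours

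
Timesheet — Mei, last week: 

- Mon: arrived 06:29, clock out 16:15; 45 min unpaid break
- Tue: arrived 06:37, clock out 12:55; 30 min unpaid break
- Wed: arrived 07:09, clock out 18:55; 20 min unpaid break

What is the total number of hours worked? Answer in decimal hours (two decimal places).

Mon: 06:29–16:15 = 9 h 46 min; less 45 min break → 9 h 1 min
Tue: 06:37–12:55 = 6 h 18 min; less 30 min break → 5 h 48 min
Wed: 07:09–18:55 = 11 h 46 min; less 20 min break → 11 h 26 min
Total: 9 h 1 min + 5 h 48 min + 11 h 26 min = 26 h 15 min.

26.25 hours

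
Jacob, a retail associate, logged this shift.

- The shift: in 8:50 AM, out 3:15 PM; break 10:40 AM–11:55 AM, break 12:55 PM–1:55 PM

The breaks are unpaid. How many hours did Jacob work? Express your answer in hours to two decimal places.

The shift: 8:50 AM–3:15 PM = 6 h 25 min; less 135 min break → 4 h 10 min

4.17 hours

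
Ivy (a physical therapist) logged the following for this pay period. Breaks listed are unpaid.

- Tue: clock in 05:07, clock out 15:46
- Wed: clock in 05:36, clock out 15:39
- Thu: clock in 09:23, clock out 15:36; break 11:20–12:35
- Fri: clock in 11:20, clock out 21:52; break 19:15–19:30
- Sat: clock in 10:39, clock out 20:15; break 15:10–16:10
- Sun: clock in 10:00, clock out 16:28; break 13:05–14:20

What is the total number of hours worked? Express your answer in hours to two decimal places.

Tue: 05:07–15:46 = 10 h 39 min
Wed: 05:36–15:39 = 10 h 3 min
Thu: 09:23–15:36 = 6 h 13 min; less 75 min break → 4 h 58 min
Fri: 11:20–21:52 = 10 h 32 min; less 15 min break → 10 h 17 min
Sat: 10:39–20:15 = 9 h 36 min; less 60 min break → 8 h 36 min
Sun: 10:00–16:28 = 6 h 28 min; less 75 min break → 5 h 13 min
Total: 10 h 39 min + 10 h 3 min + 4 h 58 min + 10 h 17 min + 8 h 36 min + 5 h 13 min = 49 h 46 min.

49.77 hours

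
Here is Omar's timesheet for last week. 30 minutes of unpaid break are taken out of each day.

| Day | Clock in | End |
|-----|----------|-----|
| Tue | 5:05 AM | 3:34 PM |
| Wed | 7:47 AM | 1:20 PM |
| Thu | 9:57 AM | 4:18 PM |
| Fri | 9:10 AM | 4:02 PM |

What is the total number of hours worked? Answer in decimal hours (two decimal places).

Tue: 5:05 AM–3:34 PM = 10 h 29 min; less 30 min break → 9 h 59 min
Wed: 7:47 AM–1:20 PM = 5 h 33 min; less 30 min break → 5 h 3 min
Thu: 9:57 AM–4:18 PM = 6 h 21 min; less 30 min break → 5 h 51 min
Fri: 9:10 AM–4:02 PM = 6 h 52 min; less 30 min break → 6 h 22 min
Total: 9 h 59 min + 5 h 3 min + 5 h 51 min + 6 h 22 min = 27 h 15 min.

27.25 hours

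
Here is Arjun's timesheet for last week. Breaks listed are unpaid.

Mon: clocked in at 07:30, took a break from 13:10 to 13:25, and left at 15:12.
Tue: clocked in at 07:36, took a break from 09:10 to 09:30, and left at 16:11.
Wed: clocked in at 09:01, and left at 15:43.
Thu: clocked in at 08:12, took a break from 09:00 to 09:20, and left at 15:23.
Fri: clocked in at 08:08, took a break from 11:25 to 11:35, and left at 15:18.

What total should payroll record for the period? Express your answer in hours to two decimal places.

Mon: 07:30–15:12 = 7 h 42 min; less 15 min break → 7 h 27 min
Tue: 07:36–16:11 = 8 h 35 min; less 20 min break → 8 h 15 min
Wed: 09:01–15:43 = 6 h 42 min
Thu: 08:12–15:23 = 7 h 11 min; less 20 min break → 6 h 51 min
Fri: 08:08–15:18 = 7 h 10 min; less 10 min break → 7 h 0 min
Total: 7 h 27 min + 8 h 15 min + 6 h 42 min + 6 h 51 min + 7 h 0 min = 36 h 15 min.

36.25 hours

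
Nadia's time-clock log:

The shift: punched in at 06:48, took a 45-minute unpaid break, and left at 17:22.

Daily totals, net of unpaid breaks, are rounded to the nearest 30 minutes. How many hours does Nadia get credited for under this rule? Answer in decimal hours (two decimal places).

The shift: 06:48–17:22 = 10 h 34 min − 45 min = 9 h 49 min → rounds to 10 h 0 min

10.00 hours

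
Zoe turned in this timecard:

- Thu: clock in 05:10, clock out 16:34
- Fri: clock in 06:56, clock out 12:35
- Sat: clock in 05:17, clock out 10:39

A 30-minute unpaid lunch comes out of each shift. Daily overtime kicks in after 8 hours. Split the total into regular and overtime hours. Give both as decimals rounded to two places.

Regular 18.02 hours, overtime 2.90 hours

Thu: 05:10–16:34 = 11 h 24 min; less 30 min break → 10 h 54 min
Fri: 06:56–12:35 = 5 h 39 min; less 30 min break → 5 h 9 min
Sat: 05:17–10:39 = 5 h 22 min; less 30 min break → 4 h 52 min
Thu reg 8 h 0 min / OT 2 h 54 min; Fri reg 5 h 9 min / OT 0 h 0 min; Sat reg 4 h 52 min / OT 0 h 0 min.
Totals: regular 18 h 1 min, overtime 2 h 54 min.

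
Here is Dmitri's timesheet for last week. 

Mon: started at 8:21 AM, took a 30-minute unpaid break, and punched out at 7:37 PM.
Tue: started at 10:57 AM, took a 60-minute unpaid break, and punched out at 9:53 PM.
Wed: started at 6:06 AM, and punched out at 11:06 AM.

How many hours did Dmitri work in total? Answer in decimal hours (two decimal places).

25.70 hours

Mon: 8:21 AM–7:37 PM = 11 h 16 min; less 30 min break → 10 h 46 min
Tue: 10:57 AM–9:53 PM = 10 h 56 min; less 60 min break → 9 h 56 min
Wed: 6:06 AM–11:06 AM = 5 h 0 min
Total: 10 h 46 min + 9 h 56 min + 5 h 0 min = 25 h 42 min.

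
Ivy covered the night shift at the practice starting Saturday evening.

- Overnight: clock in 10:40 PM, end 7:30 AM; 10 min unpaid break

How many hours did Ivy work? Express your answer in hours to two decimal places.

Overnight: 10:40 PM → midnight = 1 h 20 min; midnight → 7:30 AM = 7 h 30 min; span 8 h 50 min; less 10 min break → 8 h 40 min

8.67 hours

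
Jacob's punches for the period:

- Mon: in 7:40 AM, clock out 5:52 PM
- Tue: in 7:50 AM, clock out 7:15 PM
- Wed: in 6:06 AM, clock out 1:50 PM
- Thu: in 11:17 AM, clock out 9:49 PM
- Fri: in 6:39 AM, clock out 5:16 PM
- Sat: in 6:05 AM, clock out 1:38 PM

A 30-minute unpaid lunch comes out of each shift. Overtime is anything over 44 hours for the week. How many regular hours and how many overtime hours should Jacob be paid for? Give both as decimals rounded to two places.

Mon: 7:40 AM–5:52 PM = 10 h 12 min; less 30 min break → 9 h 42 min
Tue: 7:50 AM–7:15 PM = 11 h 25 min; less 30 min break → 10 h 55 min
Wed: 6:06 AM–1:50 PM = 7 h 44 min; less 30 min break → 7 h 14 min
Thu: 11:17 AM–9:49 PM = 10 h 32 min; less 30 min break → 10 h 2 min
Fri: 6:39 AM–5:16 PM = 10 h 37 min; less 30 min break → 10 h 7 min
Sat: 6:05 AM–1:38 PM = 7 h 33 min; less 30 min break → 7 h 3 min
Total worked: 55 h 3 min = 55.05 h.
Threshold 44 h → overtime 11 h 3 min, regular 44 h 0 min.

Regular 44.00 hours, overtime 11.05 hours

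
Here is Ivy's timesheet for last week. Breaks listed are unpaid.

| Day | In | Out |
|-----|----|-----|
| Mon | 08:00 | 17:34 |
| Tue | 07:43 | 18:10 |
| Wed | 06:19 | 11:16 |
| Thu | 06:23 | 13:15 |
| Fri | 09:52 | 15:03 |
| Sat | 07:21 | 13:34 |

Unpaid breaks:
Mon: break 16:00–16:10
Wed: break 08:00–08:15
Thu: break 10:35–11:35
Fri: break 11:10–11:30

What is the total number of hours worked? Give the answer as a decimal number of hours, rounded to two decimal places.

Mon: 08:00–17:34 = 9 h 34 min; less 10 min break → 9 h 24 min
Tue: 07:43–18:10 = 10 h 27 min
Wed: 06:19–11:16 = 4 h 57 min; less 15 min break → 4 h 42 min
Thu: 06:23–13:15 = 6 h 52 min; less 60 min break → 5 h 52 min
Fri: 09:52–15:03 = 5 h 11 min; less 20 min break → 4 h 51 min
Sat: 07:21–13:34 = 6 h 13 min
Total: 9 h 24 min + 10 h 27 min + 4 h 42 min + 5 h 52 min + 4 h 51 min + 6 h 13 min = 41 h 29 min.

41.48 hours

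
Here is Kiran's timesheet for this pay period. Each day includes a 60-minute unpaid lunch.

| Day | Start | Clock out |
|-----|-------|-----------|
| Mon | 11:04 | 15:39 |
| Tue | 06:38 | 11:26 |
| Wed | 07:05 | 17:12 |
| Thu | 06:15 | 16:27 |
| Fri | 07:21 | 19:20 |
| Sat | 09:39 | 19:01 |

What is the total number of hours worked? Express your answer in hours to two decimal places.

45.05 hours

Mon: 11:04–15:39 = 4 h 35 min; less 60 min break → 3 h 35 min
Tue: 06:38–11:26 = 4 h 48 min; less 60 min break → 3 h 48 min
Wed: 07:05–17:12 = 10 h 7 min; less 60 min break → 9 h 7 min
Thu: 06:15–16:27 = 10 h 12 min; less 60 min break → 9 h 12 min
Fri: 07:21–19:20 = 11 h 59 min; less 60 min break → 10 h 59 min
Sat: 09:39–19:01 = 9 h 22 min; less 60 min break → 8 h 22 min
Total: 3 h 35 min + 3 h 48 min + 9 h 7 min + 9 h 12 min + 10 h 59 min + 8 h 22 min = 45 h 3 min.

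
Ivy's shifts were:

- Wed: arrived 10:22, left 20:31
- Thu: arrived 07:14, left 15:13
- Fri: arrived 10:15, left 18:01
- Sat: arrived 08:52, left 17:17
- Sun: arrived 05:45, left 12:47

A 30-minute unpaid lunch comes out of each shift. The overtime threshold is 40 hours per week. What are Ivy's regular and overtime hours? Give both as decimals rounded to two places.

Regular 38.85 hours, overtime 0.00 hours

Wed: 10:22–20:31 = 10 h 9 min; less 30 min break → 9 h 39 min
Thu: 07:14–15:13 = 7 h 59 min; less 30 min break → 7 h 29 min
Fri: 10:15–18:01 = 7 h 46 min; less 30 min break → 7 h 16 min
Sat: 08:52–17:17 = 8 h 25 min; less 30 min break → 7 h 55 min
Sun: 05:45–12:47 = 7 h 2 min; less 30 min break → 6 h 32 min
Total worked: 38 h 51 min = 38.85 h.
Threshold 40 h → overtime 0 h 0 min, regular 38 h 51 min.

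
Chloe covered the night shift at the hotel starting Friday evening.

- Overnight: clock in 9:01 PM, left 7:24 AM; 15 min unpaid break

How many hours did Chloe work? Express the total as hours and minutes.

Overnight: 9:01 PM → midnight = 2 h 59 min; midnight → 7:24 AM = 7 h 24 min; span 10 h 23 min; less 15 min break → 10 h 8 min

10 h 8 min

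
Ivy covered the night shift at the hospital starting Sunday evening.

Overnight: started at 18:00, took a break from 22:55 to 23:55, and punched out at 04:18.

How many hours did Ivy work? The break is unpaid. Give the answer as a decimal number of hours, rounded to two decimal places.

Overnight: 18:00 → midnight = 6 h 0 min; midnight → 04:18 = 4 h 18 min; span 10 h 18 min; less 60 min break → 9 h 18 min

9.30 hours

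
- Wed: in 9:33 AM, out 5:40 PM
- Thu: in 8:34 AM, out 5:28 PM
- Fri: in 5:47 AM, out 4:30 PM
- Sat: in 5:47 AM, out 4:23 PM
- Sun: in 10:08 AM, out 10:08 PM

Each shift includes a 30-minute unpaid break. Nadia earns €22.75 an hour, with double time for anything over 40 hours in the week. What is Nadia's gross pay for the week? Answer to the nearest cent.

€1266.42

Wed: 9:33 AM–5:40 PM = 8 h 7 min; less 30 min break → 7 h 37 min
Thu: 8:34 AM–5:28 PM = 8 h 54 min; less 30 min break → 8 h 24 min
Fri: 5:47 AM–4:30 PM = 10 h 43 min; less 30 min break → 10 h 13 min
Sat: 5:47 AM–4:23 PM = 10 h 36 min; less 30 min break → 10 h 6 min
Sun: 10:08 AM–10:08 PM = 12 h 0 min; less 30 min break → 11 h 30 min
Total worked: 47 h 50 min = 2870 min.
Regular 40 h 0 min = 2400 min at €22.75/h; overtime 7 h 50 min = 470 min at €45.50/h.
Pay = (2400 × €22.75 + 470 × €45.50) ÷ 60 = €1266.42.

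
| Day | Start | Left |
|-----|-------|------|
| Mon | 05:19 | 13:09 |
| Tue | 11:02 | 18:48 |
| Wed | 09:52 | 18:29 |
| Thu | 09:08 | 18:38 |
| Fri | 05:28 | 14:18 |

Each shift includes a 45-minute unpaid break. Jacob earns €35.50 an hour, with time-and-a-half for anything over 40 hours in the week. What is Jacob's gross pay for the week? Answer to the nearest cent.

Mon: 05:19–13:09 = 7 h 50 min; less 45 min break → 7 h 5 min
Tue: 11:02–18:48 = 7 h 46 min; less 45 min break → 7 h 1 min
Wed: 09:52–18:29 = 8 h 37 min; less 45 min break → 7 h 52 min
Thu: 09:08–18:38 = 9 h 30 min; less 45 min break → 8 h 45 min
Fri: 05:28–14:18 = 8 h 50 min; less 45 min break → 8 h 5 min
Total worked: 38 h 48 min = 2328 min.
Regular 38 h 48 min = 2328 min at €35.50/h; overtime 0 h 0 min = 0 min at €53.25/h.
Pay = (2328 × €35.50 + 0 × €53.25) ÷ 60 = €1377.40.

€1377.40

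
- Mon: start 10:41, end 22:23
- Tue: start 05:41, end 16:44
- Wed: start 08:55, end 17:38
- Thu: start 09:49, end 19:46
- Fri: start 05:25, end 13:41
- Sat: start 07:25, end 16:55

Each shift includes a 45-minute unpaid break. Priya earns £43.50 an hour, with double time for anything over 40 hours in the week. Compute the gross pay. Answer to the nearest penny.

Mon: 10:41–22:23 = 11 h 42 min; less 45 min break → 10 h 57 min
Tue: 05:41–16:44 = 11 h 3 min; less 45 min break → 10 h 18 min
Wed: 08:55–17:38 = 8 h 43 min; less 45 min break → 7 h 58 min
Thu: 09:49–19:46 = 9 h 57 min; less 45 min break → 9 h 12 min
Fri: 05:25–13:41 = 8 h 16 min; less 45 min break → 7 h 31 min
Sat: 07:25–16:55 = 9 h 30 min; less 45 min break → 8 h 45 min
Total worked: 54 h 41 min = 3281 min.
Regular 40 h 0 min = 2400 min at £43.50/h; overtime 14 h 41 min = 881 min at £87.00/h.
Pay = (2400 × £43.50 + 881 × £87.00) ÷ 60 = £3017.45.

£3017.45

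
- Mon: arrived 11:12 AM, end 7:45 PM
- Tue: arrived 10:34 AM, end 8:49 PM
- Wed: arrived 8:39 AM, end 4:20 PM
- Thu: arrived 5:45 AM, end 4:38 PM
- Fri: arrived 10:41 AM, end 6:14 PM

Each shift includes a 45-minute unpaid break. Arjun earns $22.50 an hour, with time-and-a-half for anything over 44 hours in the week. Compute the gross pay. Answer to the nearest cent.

Mon: 11:12 AM–7:45 PM = 8 h 33 min; less 45 min break → 7 h 48 min
Tue: 10:34 AM–8:49 PM = 10 h 15 min; less 45 min break → 9 h 30 min
Wed: 8:39 AM–4:20 PM = 7 h 41 min; less 45 min break → 6 h 56 min
Thu: 5:45 AM–4:38 PM = 10 h 53 min; less 45 min break → 10 h 8 min
Fri: 10:41 AM–6:14 PM = 7 h 33 min; less 45 min break → 6 h 48 min
Total worked: 41 h 10 min = 2470 min.
Regular 41 h 10 min = 2470 min at $22.50/h; overtime 0 h 0 min = 0 min at $33.75/h.
Pay = (2470 × $22.50 + 0 × $33.75) ÷ 60 = $926.25.

$926.25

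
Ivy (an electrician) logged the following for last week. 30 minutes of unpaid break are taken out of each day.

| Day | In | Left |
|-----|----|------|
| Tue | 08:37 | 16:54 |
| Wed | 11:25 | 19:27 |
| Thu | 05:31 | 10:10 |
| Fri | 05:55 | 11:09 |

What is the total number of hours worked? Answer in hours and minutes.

24 h 12 min

Tue: 08:37–16:54 = 8 h 17 min; less 30 min break → 7 h 47 min
Wed: 11:25–19:27 = 8 h 2 min; less 30 min break → 7 h 32 min
Thu: 05:31–10:10 = 4 h 39 min; less 30 min break → 4 h 9 min
Fri: 05:55–11:09 = 5 h 14 min; less 30 min break → 4 h 44 min
Total: 7 h 47 min + 7 h 32 min + 4 h 9 min + 4 h 44 min = 24 h 12 min.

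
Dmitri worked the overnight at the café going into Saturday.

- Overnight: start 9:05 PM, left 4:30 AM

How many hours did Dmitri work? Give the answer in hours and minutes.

Overnight: 9:05 PM → midnight = 2 h 55 min; midnight → 4:30 AM = 4 h 30 min; span 7 h 25 min

7 h 25 min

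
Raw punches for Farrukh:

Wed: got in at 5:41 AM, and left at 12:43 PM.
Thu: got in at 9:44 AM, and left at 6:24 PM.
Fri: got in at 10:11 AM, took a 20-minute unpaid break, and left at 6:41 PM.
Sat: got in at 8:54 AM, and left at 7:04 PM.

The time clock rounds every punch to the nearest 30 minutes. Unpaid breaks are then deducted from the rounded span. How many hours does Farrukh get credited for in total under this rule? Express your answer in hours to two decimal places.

Wed: in 5:41 AM→5:30 AM, out 12:43 PM→12:30 PM; 7 h 0 min
Thu: in 9:44 AM→9:30 AM, out 6:24 PM→6:30 PM; 9 h 0 min
Fri: in 10:11 AM→10:00 AM, out 6:41 PM→6:30 PM; 8 h 30 min − 20 min = 8 h 10 min
Sat: in 8:54 AM→9:00 AM, out 7:04 PM→7:00 PM; 10 h 0 min
Total credited: 34 h 10 min.

34.17 hours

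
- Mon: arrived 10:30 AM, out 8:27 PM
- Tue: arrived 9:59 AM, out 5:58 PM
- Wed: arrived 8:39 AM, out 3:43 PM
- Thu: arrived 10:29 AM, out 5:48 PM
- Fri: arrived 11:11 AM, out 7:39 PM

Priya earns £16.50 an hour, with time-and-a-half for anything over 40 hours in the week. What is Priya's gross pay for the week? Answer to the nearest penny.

£679.39

Mon: 10:30 AM–8:27 PM = 9 h 57 min
Tue: 9:59 AM–5:58 PM = 7 h 59 min
Wed: 8:39 AM–3:43 PM = 7 h 4 min
Thu: 10:29 AM–5:48 PM = 7 h 19 min
Fri: 11:11 AM–7:39 PM = 8 h 28 min
Total worked: 40 h 47 min = 2447 min.
Regular 40 h 0 min = 2400 min at £16.50/h; overtime 0 h 47 min = 47 min at £24.75/h.
Pay = (2400 × £16.50 + 47 × £24.75) ÷ 60 = £679.39.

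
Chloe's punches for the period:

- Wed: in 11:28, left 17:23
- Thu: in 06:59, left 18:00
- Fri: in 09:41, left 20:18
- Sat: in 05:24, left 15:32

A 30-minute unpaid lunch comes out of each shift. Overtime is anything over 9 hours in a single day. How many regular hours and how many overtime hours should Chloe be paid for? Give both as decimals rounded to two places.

Regular 32.42 hours, overtime 3.27 hours

Wed: 11:28–17:23 = 5 h 55 min; less 30 min break → 5 h 25 min
Thu: 06:59–18:00 = 11 h 1 min; less 30 min break → 10 h 31 min
Fri: 09:41–20:18 = 10 h 37 min; less 30 min break → 10 h 7 min
Sat: 05:24–15:32 = 10 h 8 min; less 30 min break → 9 h 38 min
Wed reg 5 h 25 min / OT 0 h 0 min; Thu reg 9 h 0 min / OT 1 h 31 min; Fri reg 9 h 0 min / OT 1 h 7 min; Sat reg 9 h 0 min / OT 0 h 38 min.
Totals: regular 32 h 25 min, overtime 3 h 16 min.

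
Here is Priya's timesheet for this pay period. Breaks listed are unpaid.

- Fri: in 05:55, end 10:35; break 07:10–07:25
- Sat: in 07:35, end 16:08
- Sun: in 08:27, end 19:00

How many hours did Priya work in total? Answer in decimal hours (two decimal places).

23.52 hours

Fri: 05:55–10:35 = 4 h 40 min; less 15 min break → 4 h 25 min
Sat: 07:35–16:08 = 8 h 33 min
Sun: 08:27–19:00 = 10 h 33 min
Total: 4 h 25 min + 8 h 33 min + 10 h 33 min = 23 h 31 min.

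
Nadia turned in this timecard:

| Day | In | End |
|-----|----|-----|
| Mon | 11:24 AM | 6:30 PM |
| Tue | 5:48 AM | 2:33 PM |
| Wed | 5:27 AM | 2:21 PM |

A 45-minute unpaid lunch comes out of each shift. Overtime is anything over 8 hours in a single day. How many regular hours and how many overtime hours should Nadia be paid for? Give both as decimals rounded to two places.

Regular 22.35 hours, overtime 0.15 hours

Mon: 11:24 AM–6:30 PM = 7 h 6 min; less 45 min break → 6 h 21 min
Tue: 5:48 AM–2:33 PM = 8 h 45 min; less 45 min break → 8 h 0 min
Wed: 5:27 AM–2:21 PM = 8 h 54 min; less 45 min break → 8 h 9 min
Mon reg 6 h 21 min / OT 0 h 0 min; Tue reg 8 h 0 min / OT 0 h 0 min; Wed reg 8 h 0 min / OT 0 h 9 min.
Totals: regular 22 h 21 min, overtime 0 h 9 min.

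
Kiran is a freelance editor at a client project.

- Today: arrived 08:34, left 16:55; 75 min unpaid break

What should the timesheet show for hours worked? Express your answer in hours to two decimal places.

7.10 hours

Today: 08:34–16:55 = 8 h 21 min; less 75 min break → 7 h 6 min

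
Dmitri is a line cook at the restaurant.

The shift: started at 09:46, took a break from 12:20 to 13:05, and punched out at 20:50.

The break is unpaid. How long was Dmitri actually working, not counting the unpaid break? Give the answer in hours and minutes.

10 h 19 min

The shift: 09:46–20:50 = 11 h 4 min; less 45 min break → 10 h 19 min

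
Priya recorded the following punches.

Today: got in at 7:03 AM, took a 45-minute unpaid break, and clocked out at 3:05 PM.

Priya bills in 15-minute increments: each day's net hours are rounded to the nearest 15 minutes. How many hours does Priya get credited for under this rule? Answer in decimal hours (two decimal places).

7.25 hours

Today: 7:03 AM–3:05 PM = 8 h 2 min − 45 min = 7 h 17 min → rounds to 7 h 15 min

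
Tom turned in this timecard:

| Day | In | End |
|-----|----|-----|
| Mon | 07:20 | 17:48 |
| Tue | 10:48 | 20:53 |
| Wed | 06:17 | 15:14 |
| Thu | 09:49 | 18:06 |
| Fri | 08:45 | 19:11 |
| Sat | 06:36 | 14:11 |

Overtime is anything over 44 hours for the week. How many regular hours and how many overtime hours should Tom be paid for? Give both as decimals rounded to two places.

Mon: 07:20–17:48 = 10 h 28 min
Tue: 10:48–20:53 = 10 h 5 min
Wed: 06:17–15:14 = 8 h 57 min
Thu: 09:49–18:06 = 8 h 17 min
Fri: 08:45–19:11 = 10 h 26 min
Sat: 06:36–14:11 = 7 h 35 min
Total worked: 55 h 48 min = 55.80 h.
Threshold 44 h → overtime 11 h 48 min, regular 44 h 0 min.

Regular 44.00 hours, overtime 11.80 hours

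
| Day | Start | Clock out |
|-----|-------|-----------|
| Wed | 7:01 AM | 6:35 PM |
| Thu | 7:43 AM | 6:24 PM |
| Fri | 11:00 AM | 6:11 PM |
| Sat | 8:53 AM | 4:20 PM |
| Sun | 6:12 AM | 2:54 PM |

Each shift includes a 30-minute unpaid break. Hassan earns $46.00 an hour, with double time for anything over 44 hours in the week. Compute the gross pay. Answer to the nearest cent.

Wed: 7:01 AM–6:35 PM = 11 h 34 min; less 30 min break → 11 h 4 min
Thu: 7:43 AM–6:24 PM = 10 h 41 min; less 30 min break → 10 h 11 min
Fri: 11:00 AM–6:11 PM = 7 h 11 min; less 30 min break → 6 h 41 min
Sat: 8:53 AM–4:20 PM = 7 h 27 min; less 30 min break → 6 h 57 min
Sun: 6:12 AM–2:54 PM = 8 h 42 min; less 30 min break → 8 h 12 min
Total worked: 43 h 5 min = 2585 min.
Regular 43 h 5 min = 2585 min at $46.00/h; overtime 0 h 0 min = 0 min at $92.00/h.
Pay = (2585 × $46.00 + 0 × $92.00) ÷ 60 = $1981.83.

$1981.83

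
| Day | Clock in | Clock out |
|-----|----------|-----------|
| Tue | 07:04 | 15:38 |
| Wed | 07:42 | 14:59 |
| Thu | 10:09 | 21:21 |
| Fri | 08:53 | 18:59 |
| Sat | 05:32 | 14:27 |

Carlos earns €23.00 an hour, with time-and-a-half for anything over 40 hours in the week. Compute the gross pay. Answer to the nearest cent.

€1129.30

Tue: 07:04–15:38 = 8 h 34 min
Wed: 07:42–14:59 = 7 h 17 min
Thu: 10:09–21:21 = 11 h 12 min
Fri: 08:53–18:59 = 10 h 6 min
Sat: 05:32–14:27 = 8 h 55 min
Total worked: 46 h 4 min = 2764 min.
Regular 40 h 0 min = 2400 min at €23.00/h; overtime 6 h 4 min = 364 min at €34.50/h.
Pay = (2400 × €23.00 + 364 × €34.50) ÷ 60 = €1129.30.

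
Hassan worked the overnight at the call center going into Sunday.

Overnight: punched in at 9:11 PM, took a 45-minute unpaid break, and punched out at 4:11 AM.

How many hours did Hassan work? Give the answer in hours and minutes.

Overnight: 9:11 PM → midnight = 2 h 49 min; midnight → 4:11 AM = 4 h 11 min; span 7 h 0 min; less 45 min break → 6 h 15 min

6 h 15 min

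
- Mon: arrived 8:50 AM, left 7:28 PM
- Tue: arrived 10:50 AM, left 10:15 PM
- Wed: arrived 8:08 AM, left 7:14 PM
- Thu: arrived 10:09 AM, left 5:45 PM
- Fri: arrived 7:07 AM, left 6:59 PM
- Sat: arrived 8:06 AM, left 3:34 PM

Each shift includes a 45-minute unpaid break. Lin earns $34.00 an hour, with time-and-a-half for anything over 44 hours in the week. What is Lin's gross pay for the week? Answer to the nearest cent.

$2086.75

Mon: 8:50 AM–7:28 PM = 10 h 38 min; less 45 min break → 9 h 53 min
Tue: 10:50 AM–10:15 PM = 11 h 25 min; less 45 min break → 10 h 40 min
Wed: 8:08 AM–7:14 PM = 11 h 6 min; less 45 min break → 10 h 21 min
Thu: 10:09 AM–5:45 PM = 7 h 36 min; less 45 min break → 6 h 51 min
Fri: 7:07 AM–6:59 PM = 11 h 52 min; less 45 min break → 11 h 7 min
Sat: 8:06 AM–3:34 PM = 7 h 28 min; less 45 min break → 6 h 43 min
Total worked: 55 h 35 min = 3335 min.
Regular 44 h 0 min = 2640 min at $34.00/h; overtime 11 h 35 min = 695 min at $51.00/h.
Pay = (2640 × $34.00 + 695 × $51.00) ÷ 60 = $2086.75.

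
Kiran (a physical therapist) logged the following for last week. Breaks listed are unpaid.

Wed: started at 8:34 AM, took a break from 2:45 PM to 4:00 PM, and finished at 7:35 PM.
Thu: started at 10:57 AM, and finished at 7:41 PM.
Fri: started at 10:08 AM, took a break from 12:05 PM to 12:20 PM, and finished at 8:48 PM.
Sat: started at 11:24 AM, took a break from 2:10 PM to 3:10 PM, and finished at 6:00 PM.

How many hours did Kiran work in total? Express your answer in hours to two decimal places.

Wed: 8:34 AM–7:35 PM = 11 h 1 min; less 75 min break → 9 h 46 min
Thu: 10:57 AM–7:41 PM = 8 h 44 min
Fri: 10:08 AM–8:48 PM = 10 h 40 min; less 15 min break → 10 h 25 min
Sat: 11:24 AM–6:00 PM = 6 h 36 min; less 60 min break → 5 h 36 min
Total: 9 h 46 min + 8 h 44 min + 10 h 25 min + 5 h 36 min = 34 h 31 min.

34.52 hours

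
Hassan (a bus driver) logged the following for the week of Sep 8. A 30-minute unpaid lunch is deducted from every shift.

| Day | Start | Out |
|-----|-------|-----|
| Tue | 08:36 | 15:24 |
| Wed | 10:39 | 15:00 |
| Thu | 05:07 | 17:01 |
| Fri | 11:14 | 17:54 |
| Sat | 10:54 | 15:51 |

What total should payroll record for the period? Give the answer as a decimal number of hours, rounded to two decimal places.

Tue: 08:36–15:24 = 6 h 48 min; less 30 min break → 6 h 18 min
Wed: 10:39–15:00 = 4 h 21 min; less 30 min break → 3 h 51 min
Thu: 05:07–17:01 = 11 h 54 min; less 30 min break → 11 h 24 min
Fri: 11:14–17:54 = 6 h 40 min; less 30 min break → 6 h 10 min
Sat: 10:54–15:51 = 4 h 57 min; less 30 min break → 4 h 27 min
Total: 6 h 18 min + 3 h 51 min + 11 h 24 min + 6 h 10 min + 4 h 27 min = 32 h 10 min.

32.17 hours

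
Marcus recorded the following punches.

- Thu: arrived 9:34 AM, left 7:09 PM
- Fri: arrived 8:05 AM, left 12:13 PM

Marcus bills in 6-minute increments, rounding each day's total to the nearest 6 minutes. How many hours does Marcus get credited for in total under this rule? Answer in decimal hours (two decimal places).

13.70 hours

Thu: 9:34 AM–7:09 PM = 9 h 35 min → rounds to 9 h 36 min
Fri: 8:05 AM–12:13 PM = 4 h 8 min → rounds to 4 h 6 min
Total credited: 13 h 42 min.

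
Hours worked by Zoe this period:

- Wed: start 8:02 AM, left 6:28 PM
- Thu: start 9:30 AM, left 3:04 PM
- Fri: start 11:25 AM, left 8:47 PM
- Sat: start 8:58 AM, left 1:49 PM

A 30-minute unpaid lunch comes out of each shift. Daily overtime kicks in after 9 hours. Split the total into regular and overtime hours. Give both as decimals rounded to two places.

Wed: 8:02 AM–6:28 PM = 10 h 26 min; less 30 min break → 9 h 56 min
Thu: 9:30 AM–3:04 PM = 5 h 34 min; less 30 min break → 5 h 4 min
Fri: 11:25 AM–8:47 PM = 9 h 22 min; less 30 min break → 8 h 52 min
Sat: 8:58 AM–1:49 PM = 4 h 51 min; less 30 min break → 4 h 21 min
Wed reg 9 h 0 min / OT 0 h 56 min; Thu reg 5 h 4 min / OT 0 h 0 min; Fri reg 8 h 52 min / OT 0 h 0 min; Sat reg 4 h 21 min / OT 0 h 0 min.
Totals: regular 27 h 17 min, overtime 0 h 56 min.

Regular 27.28 hours, overtime 0.93 hours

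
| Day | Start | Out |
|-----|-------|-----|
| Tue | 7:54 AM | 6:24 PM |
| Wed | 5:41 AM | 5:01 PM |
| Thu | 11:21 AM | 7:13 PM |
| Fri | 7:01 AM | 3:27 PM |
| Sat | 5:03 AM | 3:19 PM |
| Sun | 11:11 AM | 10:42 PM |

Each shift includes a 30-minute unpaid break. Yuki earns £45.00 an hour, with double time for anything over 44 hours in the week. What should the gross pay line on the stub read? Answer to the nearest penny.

£3142.50

Tue: 7:54 AM–6:24 PM = 10 h 30 min; less 30 min break → 10 h 0 min
Wed: 5:41 AM–5:01 PM = 11 h 20 min; less 30 min break → 10 h 50 min
Thu: 11:21 AM–7:13 PM = 7 h 52 min; less 30 min break → 7 h 22 min
Fri: 7:01 AM–3:27 PM = 8 h 26 min; less 30 min break → 7 h 56 min
Sat: 5:03 AM–3:19 PM = 10 h 16 min; less 30 min break → 9 h 46 min
Sun: 11:11 AM–10:42 PM = 11 h 31 min; less 30 min break → 11 h 1 min
Total worked: 56 h 55 min = 3415 min.
Regular 44 h 0 min = 2640 min at £45.00/h; overtime 12 h 55 min = 775 min at £90.00/h.
Pay = (2640 × £45.00 + 775 × £90.00) ÷ 60 = £3142.50.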